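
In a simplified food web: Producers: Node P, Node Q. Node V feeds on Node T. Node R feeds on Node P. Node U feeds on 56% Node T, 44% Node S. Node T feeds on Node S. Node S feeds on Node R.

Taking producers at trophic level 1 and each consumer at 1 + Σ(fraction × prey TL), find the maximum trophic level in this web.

5

Node R: 1 + 1 = 2
Node S: 1 + 2 = 3
Node T: 1 + 3 = 4
Node U: 1 + (0.56×4 + 0.44×3) = 4.56
Node V: 1 + 4 = 5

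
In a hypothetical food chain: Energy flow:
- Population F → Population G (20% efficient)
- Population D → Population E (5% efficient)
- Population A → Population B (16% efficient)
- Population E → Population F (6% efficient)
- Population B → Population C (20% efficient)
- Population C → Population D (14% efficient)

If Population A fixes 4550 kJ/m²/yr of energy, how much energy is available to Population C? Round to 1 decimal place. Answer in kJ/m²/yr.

Population B: 4550 × 0.16 = 728 kJ/m²/yr
Population C: 728 × 0.2 = 145.6 kJ/m²/yr

145.6 kJ/m²/yr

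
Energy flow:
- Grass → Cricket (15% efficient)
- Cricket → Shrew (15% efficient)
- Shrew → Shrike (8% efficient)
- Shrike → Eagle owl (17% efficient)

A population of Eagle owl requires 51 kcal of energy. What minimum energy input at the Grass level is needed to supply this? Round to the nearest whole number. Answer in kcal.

166667 kcal

Cumulative transfer efficiency: 0.15 × 0.15 × 0.08 × 0.17 = 0.000306
Grass energy = 51 / 0.000306 = 166667 kcal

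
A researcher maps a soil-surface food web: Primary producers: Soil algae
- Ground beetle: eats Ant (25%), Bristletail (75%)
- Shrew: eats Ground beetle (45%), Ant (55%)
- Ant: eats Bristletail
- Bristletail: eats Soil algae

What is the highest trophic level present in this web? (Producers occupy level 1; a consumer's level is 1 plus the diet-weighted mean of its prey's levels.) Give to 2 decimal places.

Bristletail: 1 + 1 = 2
Ant: 1 + 2 = 3
Ground beetle: 1 + (0.25×3 + 0.75×2) = 3.25
Shrew: 1 + (0.45×3.25 + 0.55×3) = 4.1125

4.11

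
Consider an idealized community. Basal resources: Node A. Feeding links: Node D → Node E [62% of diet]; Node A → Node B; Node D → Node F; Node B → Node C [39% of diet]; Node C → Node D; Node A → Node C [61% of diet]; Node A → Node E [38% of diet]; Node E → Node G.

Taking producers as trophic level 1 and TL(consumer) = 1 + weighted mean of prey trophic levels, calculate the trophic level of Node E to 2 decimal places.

3.48

Node B: 1 + 1 = 2
Node C: 1 + (0.39×2 + 0.61×1) = 2.39
Node D: 1 + 2.39 = 3.39
Node E: 1 + (0.38×1 + 0.62×3.39) = 3.4818
Node F: 1 + 3.39 = 4.39
Node G: 1 + 3.4818 = 4.4818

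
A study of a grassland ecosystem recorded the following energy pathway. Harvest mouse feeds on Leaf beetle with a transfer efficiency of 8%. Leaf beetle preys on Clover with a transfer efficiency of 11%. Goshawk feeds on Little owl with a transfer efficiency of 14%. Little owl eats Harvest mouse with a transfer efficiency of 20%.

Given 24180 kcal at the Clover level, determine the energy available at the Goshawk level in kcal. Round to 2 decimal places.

Leaf beetle: 24180 × 0.11 = 2659.8 kcal
Harvest mouse: 2659.8 × 0.08 = 212.784 kcal
Little owl: 212.784 × 0.2 = 42.5568 kcal
Goshawk: 42.5568 × 0.14 = 5.957952 kcal

5.96 kcal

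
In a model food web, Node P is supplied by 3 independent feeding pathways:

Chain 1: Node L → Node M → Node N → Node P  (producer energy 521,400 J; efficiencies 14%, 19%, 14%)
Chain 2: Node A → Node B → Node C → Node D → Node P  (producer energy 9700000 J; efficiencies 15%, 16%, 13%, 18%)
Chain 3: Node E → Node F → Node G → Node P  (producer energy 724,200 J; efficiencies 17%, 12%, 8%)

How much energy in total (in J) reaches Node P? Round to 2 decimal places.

Chain 1: 521400 × 0.14 × 0.19 × 0.14 = 1941.6936 J
Chain 2: 9700000 × 0.15 × 0.16 × 0.13 × 0.18 = 5447.52 J
Chain 3: 724200 × 0.17 × 0.12 × 0.08 = 1181.8944 J
Total at Node P: 1941.6936 + 5447.52 + 1181.8944 = 8571.108 J

8571.11 J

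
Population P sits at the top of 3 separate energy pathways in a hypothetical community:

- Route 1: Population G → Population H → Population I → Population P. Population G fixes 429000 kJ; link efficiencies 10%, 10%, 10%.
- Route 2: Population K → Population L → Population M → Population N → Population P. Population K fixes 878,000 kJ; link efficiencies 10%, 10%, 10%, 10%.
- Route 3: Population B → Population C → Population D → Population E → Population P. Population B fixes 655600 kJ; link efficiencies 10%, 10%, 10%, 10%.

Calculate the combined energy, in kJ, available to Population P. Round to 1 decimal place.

Route 1: 429000 × 0.1 × 0.1 × 0.1 = 429 kJ
Route 2: 878000 × 0.1 × 0.1 × 0.1 × 0.1 = 87.8 kJ
Route 3: 655600 × 0.1 × 0.1 × 0.1 × 0.1 = 65.56 kJ
Total at Population P: 429 + 87.8 + 65.56 = 582.36 kJ

582.4 kJ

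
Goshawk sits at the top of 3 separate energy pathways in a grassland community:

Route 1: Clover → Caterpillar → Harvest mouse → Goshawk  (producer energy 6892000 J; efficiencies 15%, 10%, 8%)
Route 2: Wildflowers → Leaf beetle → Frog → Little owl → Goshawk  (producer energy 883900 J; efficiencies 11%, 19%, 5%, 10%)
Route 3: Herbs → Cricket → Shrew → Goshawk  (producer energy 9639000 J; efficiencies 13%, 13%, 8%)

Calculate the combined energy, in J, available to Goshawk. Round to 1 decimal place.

21394.7 J

Route 1: 6892000 × 0.15 × 0.1 × 0.08 = 8270.4 J
Route 2: 883900 × 0.11 × 0.19 × 0.05 × 0.1 = 92.36755 J
Route 3: 9639000 × 0.13 × 0.13 × 0.08 = 13031.928 J
Total at Goshawk: 8270.4 + 92.36755 + 13031.928 = 21394.69555 J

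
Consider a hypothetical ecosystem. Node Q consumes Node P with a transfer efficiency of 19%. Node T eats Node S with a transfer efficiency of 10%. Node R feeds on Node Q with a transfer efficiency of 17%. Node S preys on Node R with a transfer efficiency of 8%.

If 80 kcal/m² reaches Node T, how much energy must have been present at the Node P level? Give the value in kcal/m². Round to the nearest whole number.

309598 kcal/m²

Cumulative transfer efficiency: 0.19 × 0.17 × 0.08 × 0.1 = 0.0002584
Node P energy = 80 / 0.0002584 = 309598 kcal/m²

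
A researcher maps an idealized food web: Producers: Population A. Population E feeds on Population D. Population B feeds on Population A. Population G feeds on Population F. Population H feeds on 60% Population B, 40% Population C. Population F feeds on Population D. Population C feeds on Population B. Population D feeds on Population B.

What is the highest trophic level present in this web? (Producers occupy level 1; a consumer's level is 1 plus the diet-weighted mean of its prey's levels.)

Population B: 1 + 1 = 2
Population C: 1 + 2 = 3
Population D: 1 + 2 = 3
Population E: 1 + 3 = 4
Population F: 1 + 3 = 4
Population G: 1 + 4 = 5
Population H: 1 + (0.6×2 + 0.4×3) = 3.4

5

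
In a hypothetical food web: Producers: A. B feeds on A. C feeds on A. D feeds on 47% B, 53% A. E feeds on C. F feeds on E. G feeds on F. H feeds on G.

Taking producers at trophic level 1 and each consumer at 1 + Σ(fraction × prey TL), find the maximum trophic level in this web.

B: 1 + 1 = 2
C: 1 + 1 = 2
D: 1 + (0.47×2 + 0.53×1) = 2.47
E: 1 + 2 = 3
F: 1 + 3 = 4
G: 1 + 4 = 5
H: 1 + 5 = 6

6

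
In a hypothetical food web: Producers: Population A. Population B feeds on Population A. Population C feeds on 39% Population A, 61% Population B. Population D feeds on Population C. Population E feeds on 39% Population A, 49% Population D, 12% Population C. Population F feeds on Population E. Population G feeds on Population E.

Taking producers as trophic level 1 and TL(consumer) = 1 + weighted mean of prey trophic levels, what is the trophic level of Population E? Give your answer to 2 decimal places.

3.47

Population B: 1 + 1 = 2
Population C: 1 + (0.39×1 + 0.61×2) = 2.61
Population D: 1 + 2.61 = 3.61
Population E: 1 + (0.39×1 + 0.49×3.61 + 0.12×2.61) = 3.4721
Population F: 1 + 3.4721 = 4.4721
Population G: 1 + 3.4721 = 4.4721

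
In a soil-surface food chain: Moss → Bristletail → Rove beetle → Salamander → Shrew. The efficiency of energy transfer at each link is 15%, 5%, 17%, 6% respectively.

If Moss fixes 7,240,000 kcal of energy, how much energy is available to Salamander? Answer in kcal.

Bristletail: 7240000 × 0.15 = 1086000 kcal
Rove beetle: 1086000 × 0.05 = 54300 kcal
Salamander: 54300 × 0.17 = 9231 kcal

9231 kcal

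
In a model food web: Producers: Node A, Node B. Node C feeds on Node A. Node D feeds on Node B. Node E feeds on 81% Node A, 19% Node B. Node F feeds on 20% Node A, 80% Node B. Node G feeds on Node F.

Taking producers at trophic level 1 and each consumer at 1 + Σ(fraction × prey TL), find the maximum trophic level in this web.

Node C: 1 + 1 = 2
Node D: 1 + 1 = 2
Node E: 1 + (0.81×1 + 0.19×1) = 2
Node F: 1 + (0.2×1 + 0.8×1) = 2
Node G: 1 + 2 = 3

3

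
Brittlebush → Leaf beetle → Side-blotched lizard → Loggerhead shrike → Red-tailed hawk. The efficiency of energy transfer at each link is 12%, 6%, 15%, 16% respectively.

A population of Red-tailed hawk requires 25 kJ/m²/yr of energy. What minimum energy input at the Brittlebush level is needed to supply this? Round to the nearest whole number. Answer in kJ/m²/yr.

Cumulative transfer efficiency: 0.12 × 0.06 × 0.15 × 0.16 = 0.0001728
Brittlebush energy = 25 / 0.0001728 = 144676 kJ/m²/yr

144676 kJ/m²/yr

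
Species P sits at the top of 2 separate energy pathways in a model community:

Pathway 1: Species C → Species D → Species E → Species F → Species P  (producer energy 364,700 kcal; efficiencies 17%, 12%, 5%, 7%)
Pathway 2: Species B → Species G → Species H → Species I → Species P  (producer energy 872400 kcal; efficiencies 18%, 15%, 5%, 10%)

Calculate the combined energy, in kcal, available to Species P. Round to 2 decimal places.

143.81 kcal

Pathway 1: 364700 × 0.17 × 0.12 × 0.05 × 0.07 = 26.03958 kcal
Pathway 2: 872400 × 0.18 × 0.15 × 0.05 × 0.1 = 117.774 kcal
Total at Species P: 26.03958 + 117.774 = 143.81358 kcal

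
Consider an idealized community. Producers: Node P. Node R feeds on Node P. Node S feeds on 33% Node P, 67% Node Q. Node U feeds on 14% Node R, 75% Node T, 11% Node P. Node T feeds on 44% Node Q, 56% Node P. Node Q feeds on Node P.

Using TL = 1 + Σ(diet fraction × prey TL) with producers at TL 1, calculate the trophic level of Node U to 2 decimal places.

Node Q: 1 + 1 = 2
Node R: 1 + 1 = 2
Node S: 1 + (0.33×1 + 0.67×2) = 2.67
Node T: 1 + (0.44×2 + 0.56×1) = 2.44
Node U: 1 + (0.14×2 + 0.75×2.44 + 0.11×1) = 3.22

3.22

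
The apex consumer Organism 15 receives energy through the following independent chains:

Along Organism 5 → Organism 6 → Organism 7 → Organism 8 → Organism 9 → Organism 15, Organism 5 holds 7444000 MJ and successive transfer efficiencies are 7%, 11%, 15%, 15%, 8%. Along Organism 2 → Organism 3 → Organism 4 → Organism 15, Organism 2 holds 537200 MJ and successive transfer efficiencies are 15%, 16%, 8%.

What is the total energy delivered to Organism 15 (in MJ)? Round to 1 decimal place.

Via Organism 5: 7444000 × 0.07 × 0.11 × 0.15 × 0.15 × 0.08 = 103.17384 MJ
Via Organism 2: 537200 × 0.15 × 0.16 × 0.08 = 1031.424 MJ
Total at Organism 15: 103.17384 + 1031.424 = 1134.59784 MJ

1134.6 MJ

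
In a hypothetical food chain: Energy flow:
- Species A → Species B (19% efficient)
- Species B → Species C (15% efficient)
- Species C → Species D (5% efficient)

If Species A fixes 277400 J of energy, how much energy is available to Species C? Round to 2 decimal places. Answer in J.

Species B: 277400 × 0.19 = 52706 J
Species C: 52706 × 0.15 = 7905.9 J

7905.90 J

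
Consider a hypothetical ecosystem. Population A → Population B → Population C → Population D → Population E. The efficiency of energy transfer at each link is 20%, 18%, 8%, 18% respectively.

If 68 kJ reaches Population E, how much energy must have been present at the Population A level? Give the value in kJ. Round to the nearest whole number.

131173 kJ

Cumulative transfer efficiency: 0.2 × 0.18 × 0.08 × 0.18 = 0.0005184
Population A energy = 68 / 0.0005184 = 131173 kJ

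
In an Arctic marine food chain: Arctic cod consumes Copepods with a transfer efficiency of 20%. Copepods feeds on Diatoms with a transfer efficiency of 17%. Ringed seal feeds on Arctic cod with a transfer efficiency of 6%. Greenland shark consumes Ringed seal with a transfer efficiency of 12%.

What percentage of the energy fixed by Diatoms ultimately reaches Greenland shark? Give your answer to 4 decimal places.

Product of link efficiencies: 0.17 × 0.2 × 0.06 × 0.12 = 0.0002448
As a percentage: 0.0002448 × 100 = 0.0245%

0.0245%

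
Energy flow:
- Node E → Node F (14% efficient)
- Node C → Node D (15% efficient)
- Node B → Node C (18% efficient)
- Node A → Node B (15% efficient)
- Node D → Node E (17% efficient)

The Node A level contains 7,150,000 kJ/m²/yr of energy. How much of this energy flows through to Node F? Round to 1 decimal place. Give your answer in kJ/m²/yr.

Node B: 7150000 × 0.15 = 1072500 kJ/m²/yr
Node C: 1072500 × 0.18 = 193050 kJ/m²/yr
Node D: 193050 × 0.15 = 28957.5 kJ/m²/yr
Node E: 28957.5 × 0.17 = 4922.775 kJ/m²/yr
Node F: 4922.775 × 0.14 = 689.1885 kJ/m²/yr

689.2 kJ/m²/yr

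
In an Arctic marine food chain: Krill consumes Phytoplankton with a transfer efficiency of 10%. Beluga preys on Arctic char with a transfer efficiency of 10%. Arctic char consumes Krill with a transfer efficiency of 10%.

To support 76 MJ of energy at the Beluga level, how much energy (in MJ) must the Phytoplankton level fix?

76000 MJ

Cumulative transfer efficiency: 0.1 × 0.1 × 0.1 = 0.001
Phytoplankton energy = 76 / 0.001 = 76000 MJ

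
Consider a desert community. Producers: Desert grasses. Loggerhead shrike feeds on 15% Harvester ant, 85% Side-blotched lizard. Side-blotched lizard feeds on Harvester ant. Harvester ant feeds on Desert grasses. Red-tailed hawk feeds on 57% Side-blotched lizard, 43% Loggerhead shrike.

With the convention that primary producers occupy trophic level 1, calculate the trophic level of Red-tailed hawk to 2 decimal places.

4.37

Harvester ant: 1 + 1 = 2
Side-blotched lizard: 1 + 2 = 3
Loggerhead shrike: 1 + (0.15×2 + 0.85×3) = 3.85
Red-tailed hawk: 1 + (0.57×3 + 0.43×3.85) = 4.3655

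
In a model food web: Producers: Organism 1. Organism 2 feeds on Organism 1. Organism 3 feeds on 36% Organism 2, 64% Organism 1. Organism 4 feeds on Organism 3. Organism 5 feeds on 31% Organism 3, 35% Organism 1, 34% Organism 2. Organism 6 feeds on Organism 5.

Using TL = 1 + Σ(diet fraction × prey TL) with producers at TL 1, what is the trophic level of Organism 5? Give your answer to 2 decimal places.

2.76

Organism 2: 1 + 1 = 2
Organism 3: 1 + (0.36×2 + 0.64×1) = 2.36
Organism 4: 1 + 2.36 = 3.36
Organism 5: 1 + (0.31×2.36 + 0.35×1 + 0.34×2) = 2.7616
Organism 6: 1 + 2.7616 = 3.7616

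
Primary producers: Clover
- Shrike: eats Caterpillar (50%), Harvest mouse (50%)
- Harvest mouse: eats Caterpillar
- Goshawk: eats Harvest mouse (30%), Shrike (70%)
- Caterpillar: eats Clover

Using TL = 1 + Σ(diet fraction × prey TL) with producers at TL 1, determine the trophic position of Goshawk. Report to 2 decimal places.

4.35

Caterpillar: 1 + 1 = 2
Harvest mouse: 1 + 2 = 3
Shrike: 1 + (0.5×2 + 0.5×3) = 3.5
Goshawk: 1 + (0.3×3 + 0.7×3.5) = 4.35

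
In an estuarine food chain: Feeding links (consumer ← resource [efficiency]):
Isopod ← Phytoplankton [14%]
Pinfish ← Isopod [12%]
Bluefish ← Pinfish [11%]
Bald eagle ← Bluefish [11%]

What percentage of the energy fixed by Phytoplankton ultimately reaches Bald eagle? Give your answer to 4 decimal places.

0.0203%

Product of link efficiencies: 0.14 × 0.12 × 0.11 × 0.11 = 0.00020328
As a percentage: 0.00020328 × 100 = 0.0203%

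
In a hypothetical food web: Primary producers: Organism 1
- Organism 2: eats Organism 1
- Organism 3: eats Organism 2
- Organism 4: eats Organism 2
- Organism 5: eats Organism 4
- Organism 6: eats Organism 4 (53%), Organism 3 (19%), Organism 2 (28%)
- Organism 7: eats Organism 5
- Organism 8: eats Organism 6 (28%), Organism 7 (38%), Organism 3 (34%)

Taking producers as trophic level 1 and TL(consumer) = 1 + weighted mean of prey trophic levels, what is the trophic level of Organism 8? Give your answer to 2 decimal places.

4.96

Organism 2: 1 + 1 = 2
Organism 3: 1 + 2 = 3
Organism 4: 1 + 2 = 3
Organism 5: 1 + 3 = 4
Organism 6: 1 + (0.53×3 + 0.19×3 + 0.28×2) = 3.72
Organism 7: 1 + 4 = 5
Organism 8: 1 + (0.28×3.72 + 0.38×5 + 0.34×3) = 4.9616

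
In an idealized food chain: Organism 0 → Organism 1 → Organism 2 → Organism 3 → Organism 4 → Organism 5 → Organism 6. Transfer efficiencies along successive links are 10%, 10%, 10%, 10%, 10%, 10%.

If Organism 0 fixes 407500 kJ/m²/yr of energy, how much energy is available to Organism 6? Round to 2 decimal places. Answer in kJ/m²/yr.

0.41 kJ/m²/yr

Organism 1: 407500 × 0.1 = 40750 kJ/m²/yr
Organism 2: 40750 × 0.1 = 4075 kJ/m²/yr
Organism 3: 4075 × 0.1 = 407.5 kJ/m²/yr
Organism 4: 407.5 × 0.1 = 40.75 kJ/m²/yr
Organism 5: 40.75 × 0.1 = 4.075 kJ/m²/yr
Organism 6: 4.075 × 0.1 = 0.4075 kJ/m²/yr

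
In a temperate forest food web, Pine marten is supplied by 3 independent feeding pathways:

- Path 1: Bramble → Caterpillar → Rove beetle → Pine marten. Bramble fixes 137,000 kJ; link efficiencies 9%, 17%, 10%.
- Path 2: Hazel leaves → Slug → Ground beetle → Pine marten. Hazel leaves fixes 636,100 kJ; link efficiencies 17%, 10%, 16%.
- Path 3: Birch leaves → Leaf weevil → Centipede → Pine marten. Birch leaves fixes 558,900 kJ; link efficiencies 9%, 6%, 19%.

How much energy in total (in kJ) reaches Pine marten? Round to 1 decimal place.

Path 1: 137000 × 0.09 × 0.17 × 0.1 = 209.61 kJ
Path 2: 636100 × 0.17 × 0.1 × 0.16 = 1730.192 kJ
Path 3: 558900 × 0.09 × 0.06 × 0.19 = 573.4314 kJ
Total at Pine marten: 209.61 + 1730.192 + 573.4314 = 2513.2334 kJ

2513.2 kJ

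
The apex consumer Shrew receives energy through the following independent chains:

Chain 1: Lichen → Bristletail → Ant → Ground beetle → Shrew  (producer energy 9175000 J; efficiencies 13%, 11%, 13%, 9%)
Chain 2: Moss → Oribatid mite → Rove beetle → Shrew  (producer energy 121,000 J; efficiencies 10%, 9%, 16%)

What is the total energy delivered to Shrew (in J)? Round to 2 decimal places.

Chain 1: 9175000 × 0.13 × 0.11 × 0.13 × 0.09 = 1535.06925 J
Chain 2: 121000 × 0.1 × 0.09 × 0.16 = 174.24 J
Total at Shrew: 1535.06925 + 174.24 = 1709.30925 J

1709.31 J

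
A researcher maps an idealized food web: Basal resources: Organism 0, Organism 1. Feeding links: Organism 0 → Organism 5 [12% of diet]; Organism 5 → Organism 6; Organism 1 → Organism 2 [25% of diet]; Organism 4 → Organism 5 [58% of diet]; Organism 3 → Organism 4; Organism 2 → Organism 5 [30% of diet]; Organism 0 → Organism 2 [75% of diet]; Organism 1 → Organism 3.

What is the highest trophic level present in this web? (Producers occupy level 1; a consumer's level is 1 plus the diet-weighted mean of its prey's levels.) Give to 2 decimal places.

4.46

Organism 2: 1 + (0.75×1 + 0.25×1) = 2
Organism 3: 1 + 1 = 2
Organism 4: 1 + 2 = 3
Organism 5: 1 + (0.58×3 + 0.3×2 + 0.12×1) = 3.46
Organism 6: 1 + 3.46 = 4.46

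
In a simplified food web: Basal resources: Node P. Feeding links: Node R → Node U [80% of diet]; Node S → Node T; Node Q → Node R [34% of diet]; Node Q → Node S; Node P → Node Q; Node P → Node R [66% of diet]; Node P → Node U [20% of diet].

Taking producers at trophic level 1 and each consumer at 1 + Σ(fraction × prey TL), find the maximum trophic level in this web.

Node Q: 1 + 1 = 2
Node R: 1 + (0.66×1 + 0.34×2) = 2.34
Node S: 1 + 2 = 3
Node T: 1 + 3 = 4
Node U: 1 + (0.8×2.34 + 0.2×1) = 3.072

4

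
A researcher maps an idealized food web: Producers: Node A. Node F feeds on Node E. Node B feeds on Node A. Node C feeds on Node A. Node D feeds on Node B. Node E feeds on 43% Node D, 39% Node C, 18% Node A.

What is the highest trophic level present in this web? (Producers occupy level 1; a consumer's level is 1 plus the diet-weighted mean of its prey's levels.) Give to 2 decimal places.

Node B: 1 + 1 = 2
Node C: 1 + 1 = 2
Node D: 1 + 2 = 3
Node E: 1 + (0.43×3 + 0.39×2 + 0.18×1) = 3.25
Node F: 1 + 3.25 = 4.25

4.25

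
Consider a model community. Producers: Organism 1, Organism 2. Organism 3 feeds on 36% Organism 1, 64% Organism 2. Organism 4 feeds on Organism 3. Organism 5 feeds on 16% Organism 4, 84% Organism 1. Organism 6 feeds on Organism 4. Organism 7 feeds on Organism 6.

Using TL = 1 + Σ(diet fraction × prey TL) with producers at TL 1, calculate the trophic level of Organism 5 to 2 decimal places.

2.32

Organism 3: 1 + (0.36×1 + 0.64×1) = 2
Organism 4: 1 + 2 = 3
Organism 5: 1 + (0.16×3 + 0.84×1) = 2.32
Organism 6: 1 + 3 = 4
Organism 7: 1 + 4 = 5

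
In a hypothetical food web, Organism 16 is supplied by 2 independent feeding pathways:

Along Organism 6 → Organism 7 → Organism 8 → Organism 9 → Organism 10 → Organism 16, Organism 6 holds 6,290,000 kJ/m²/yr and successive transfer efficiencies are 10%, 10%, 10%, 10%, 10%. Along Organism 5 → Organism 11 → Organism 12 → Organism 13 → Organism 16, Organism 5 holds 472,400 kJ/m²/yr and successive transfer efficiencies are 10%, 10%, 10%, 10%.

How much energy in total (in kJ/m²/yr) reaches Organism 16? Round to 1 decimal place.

Via Organism 6: 6290000 × 0.1 × 0.1 × 0.1 × 0.1 × 0.1 = 62.9 kJ/m²/yr
Via Organism 5: 472400 × 0.1 × 0.1 × 0.1 × 0.1 = 47.24 kJ/m²/yr
Total at Organism 16: 62.9 + 47.24 = 110.14 kJ/m²/yr

110.1 kJ/m²/yr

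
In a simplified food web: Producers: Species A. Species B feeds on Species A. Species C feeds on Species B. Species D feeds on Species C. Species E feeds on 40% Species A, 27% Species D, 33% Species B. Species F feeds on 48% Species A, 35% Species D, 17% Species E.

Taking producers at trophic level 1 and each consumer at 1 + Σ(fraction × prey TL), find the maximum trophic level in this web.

Species B: 1 + 1 = 2
Species C: 1 + 2 = 3
Species D: 1 + 3 = 4
Species E: 1 + (0.4×1 + 0.27×4 + 0.33×2) = 3.14
Species F: 1 + (0.48×1 + 0.35×4 + 0.17×3.14) = 3.4138

4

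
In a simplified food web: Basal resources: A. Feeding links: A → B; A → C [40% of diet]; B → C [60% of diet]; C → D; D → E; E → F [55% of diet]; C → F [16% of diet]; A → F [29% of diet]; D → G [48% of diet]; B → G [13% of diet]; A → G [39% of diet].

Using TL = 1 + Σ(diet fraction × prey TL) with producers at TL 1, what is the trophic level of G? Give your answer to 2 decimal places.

B: 1 + 1 = 2
C: 1 + (0.4×1 + 0.6×2) = 2.6
D: 1 + 2.6 = 3.6
E: 1 + 3.6 = 4.6
F: 1 + (0.55×4.6 + 0.16×2.6 + 0.29×1) = 4.236
G: 1 + (0.48×3.6 + 0.13×2 + 0.39×1) = 3.378

3.38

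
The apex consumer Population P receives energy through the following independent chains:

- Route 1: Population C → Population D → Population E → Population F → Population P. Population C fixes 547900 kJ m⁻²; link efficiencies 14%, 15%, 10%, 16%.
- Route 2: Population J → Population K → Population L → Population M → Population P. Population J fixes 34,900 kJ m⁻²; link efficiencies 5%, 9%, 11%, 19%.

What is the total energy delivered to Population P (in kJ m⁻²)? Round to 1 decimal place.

Route 1: 547900 × 0.14 × 0.15 × 0.1 × 0.16 = 184.0944 kJ m⁻²
Route 2: 34900 × 0.05 × 0.09 × 0.11 × 0.19 = 3.282345 kJ m⁻²
Total at Population P: 184.0944 + 3.282345 = 187.376745 kJ m⁻²

187.4 kJ m⁻²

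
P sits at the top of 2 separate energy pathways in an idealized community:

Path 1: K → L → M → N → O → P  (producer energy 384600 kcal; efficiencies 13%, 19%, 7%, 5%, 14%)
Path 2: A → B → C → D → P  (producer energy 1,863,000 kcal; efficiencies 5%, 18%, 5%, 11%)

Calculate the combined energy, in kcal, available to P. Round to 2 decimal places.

96.87 kcal

Path 1: 384600 × 0.13 × 0.19 × 0.07 × 0.05 × 0.14 = 4.6548138 kcal
Path 2: 1863000 × 0.05 × 0.18 × 0.05 × 0.11 = 92.2185 kcal
Total at P: 4.6548138 + 92.2185 = 96.8733138 kcal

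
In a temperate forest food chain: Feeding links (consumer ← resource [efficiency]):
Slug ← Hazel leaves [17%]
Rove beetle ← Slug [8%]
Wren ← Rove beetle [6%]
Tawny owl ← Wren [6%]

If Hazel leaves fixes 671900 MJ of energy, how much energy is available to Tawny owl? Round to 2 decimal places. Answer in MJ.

32.90 MJ

Slug: 671900 × 0.17 = 114223 MJ
Rove beetle: 114223 × 0.08 = 9137.84 MJ
Wren: 9137.84 × 0.06 = 548.2704 MJ
Tawny owl: 548.2704 × 0.06 = 32.896224 MJ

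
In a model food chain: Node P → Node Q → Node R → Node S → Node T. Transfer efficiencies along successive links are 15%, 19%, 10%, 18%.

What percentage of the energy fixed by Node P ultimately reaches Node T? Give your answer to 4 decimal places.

Product of link efficiencies: 0.15 × 0.19 × 0.1 × 0.18 = 0.000513
As a percentage: 0.000513 × 100 = 0.0513%

0.0513%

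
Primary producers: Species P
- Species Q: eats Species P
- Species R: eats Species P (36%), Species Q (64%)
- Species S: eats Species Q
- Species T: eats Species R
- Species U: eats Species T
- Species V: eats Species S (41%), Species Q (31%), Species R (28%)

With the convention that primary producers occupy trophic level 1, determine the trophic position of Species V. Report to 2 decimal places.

Species Q: 1 + 1 = 2
Species R: 1 + (0.36×1 + 0.64×2) = 2.64
Species S: 1 + 2 = 3
Species T: 1 + 2.64 = 3.64
Species U: 1 + 3.64 = 4.64
Species V: 1 + (0.41×3 + 0.31×2 + 0.28×2.64) = 3.5892

3.59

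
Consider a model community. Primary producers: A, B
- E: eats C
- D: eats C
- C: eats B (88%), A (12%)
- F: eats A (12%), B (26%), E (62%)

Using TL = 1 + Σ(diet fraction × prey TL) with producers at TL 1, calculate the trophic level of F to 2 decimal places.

C: 1 + (0.88×1 + 0.12×1) = 2
D: 1 + 2 = 3
E: 1 + 2 = 3
F: 1 + (0.12×1 + 0.26×1 + 0.62×3) = 3.24

3.24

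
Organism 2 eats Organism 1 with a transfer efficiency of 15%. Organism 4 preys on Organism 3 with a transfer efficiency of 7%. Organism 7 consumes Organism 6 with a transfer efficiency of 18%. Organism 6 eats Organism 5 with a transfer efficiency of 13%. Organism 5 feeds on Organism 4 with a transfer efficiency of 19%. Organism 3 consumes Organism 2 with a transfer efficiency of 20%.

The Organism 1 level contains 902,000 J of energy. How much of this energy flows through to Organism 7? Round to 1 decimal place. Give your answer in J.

8.4 J

Organism 2: 902000 × 0.15 = 135300 J
Organism 3: 135300 × 0.2 = 27060 J
Organism 4: 27060 × 0.07 = 1894.2 J
Organism 5: 1894.2 × 0.19 = 359.898 J
Organism 6: 359.898 × 0.13 = 46.78674 J
Organism 7: 46.78674 × 0.18 = 8.4216132 J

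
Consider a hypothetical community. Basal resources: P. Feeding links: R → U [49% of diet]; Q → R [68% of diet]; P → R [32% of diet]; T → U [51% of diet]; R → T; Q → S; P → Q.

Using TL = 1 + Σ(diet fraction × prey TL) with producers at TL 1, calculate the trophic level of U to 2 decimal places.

4.19

Q: 1 + 1 = 2
R: 1 + (0.68×2 + 0.32×1) = 2.68
S: 1 + 2 = 3
T: 1 + 2.68 = 3.68
U: 1 + (0.51×3.68 + 0.49×2.68) = 4.19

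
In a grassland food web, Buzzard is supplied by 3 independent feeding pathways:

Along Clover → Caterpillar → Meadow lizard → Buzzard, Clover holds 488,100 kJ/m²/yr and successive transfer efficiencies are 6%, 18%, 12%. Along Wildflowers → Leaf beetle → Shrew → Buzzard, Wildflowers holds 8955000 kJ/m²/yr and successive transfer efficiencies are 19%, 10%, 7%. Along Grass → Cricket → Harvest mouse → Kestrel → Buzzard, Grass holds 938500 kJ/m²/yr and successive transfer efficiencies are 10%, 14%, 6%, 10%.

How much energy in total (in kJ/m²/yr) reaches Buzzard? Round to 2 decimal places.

Via Clover: 488100 × 0.06 × 0.18 × 0.12 = 632.5776 kJ/m²/yr
Via Wildflowers: 8955000 × 0.19 × 0.1 × 0.07 = 11910.15 kJ/m²/yr
Via Grass: 938500 × 0.1 × 0.14 × 0.06 × 0.1 = 78.834 kJ/m²/yr
Total at Buzzard: 632.5776 + 11910.15 + 78.834 = 12621.5616 kJ/m²/yr

12621.56 kJ/m²/yr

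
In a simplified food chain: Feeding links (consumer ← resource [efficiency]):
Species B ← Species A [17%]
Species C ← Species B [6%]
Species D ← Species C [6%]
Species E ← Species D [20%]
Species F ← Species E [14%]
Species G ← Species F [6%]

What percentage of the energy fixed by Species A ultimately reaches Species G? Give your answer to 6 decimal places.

0.000103%

Product of link efficiencies: 0.17 × 0.06 × 0.06 × 0.2 × 0.14 × 0.06 = 0.00000102816
As a percentage: 0.00000102816 × 100 = 0.000103%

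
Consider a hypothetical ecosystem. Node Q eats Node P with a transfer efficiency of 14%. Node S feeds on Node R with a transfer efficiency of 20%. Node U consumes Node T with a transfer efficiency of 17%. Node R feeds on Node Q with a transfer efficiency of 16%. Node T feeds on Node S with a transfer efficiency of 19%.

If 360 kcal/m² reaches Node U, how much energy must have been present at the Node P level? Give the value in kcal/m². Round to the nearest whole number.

Cumulative transfer efficiency: 0.14 × 0.16 × 0.2 × 0.19 × 0.17 = 0.000144704
Node P energy = 360 / 0.000144704 = 2487837 kcal/m²

2487837 kcal/m²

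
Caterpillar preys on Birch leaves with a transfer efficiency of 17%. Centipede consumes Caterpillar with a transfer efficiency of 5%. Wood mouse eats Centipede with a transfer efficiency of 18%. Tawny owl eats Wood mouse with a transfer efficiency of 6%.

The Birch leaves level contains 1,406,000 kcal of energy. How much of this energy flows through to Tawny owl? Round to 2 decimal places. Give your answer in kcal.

129.07 kcal

Caterpillar: 1406000 × 0.17 = 239020 kcal
Centipede: 239020 × 0.05 = 11951 kcal
Wood mouse: 11951 × 0.18 = 2151.18 kcal
Tawny owl: 2151.18 × 0.06 = 129.0708 kcal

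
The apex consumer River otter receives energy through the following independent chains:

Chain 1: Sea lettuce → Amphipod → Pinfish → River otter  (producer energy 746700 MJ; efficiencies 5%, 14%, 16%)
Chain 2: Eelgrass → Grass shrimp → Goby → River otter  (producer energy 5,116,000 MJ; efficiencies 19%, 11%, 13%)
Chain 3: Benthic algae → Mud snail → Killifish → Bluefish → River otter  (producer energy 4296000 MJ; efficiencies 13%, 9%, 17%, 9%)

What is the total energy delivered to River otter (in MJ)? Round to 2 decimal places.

Chain 1: 746700 × 0.05 × 0.14 × 0.16 = 836.304 MJ
Chain 2: 5116000 × 0.19 × 0.11 × 0.13 = 13900.172 MJ
Chain 3: 4296000 × 0.13 × 0.09 × 0.17 × 0.09 = 769.02696 MJ
Total at River otter: 836.304 + 13900.172 + 769.02696 = 15505.50296 MJ

15505.50 MJ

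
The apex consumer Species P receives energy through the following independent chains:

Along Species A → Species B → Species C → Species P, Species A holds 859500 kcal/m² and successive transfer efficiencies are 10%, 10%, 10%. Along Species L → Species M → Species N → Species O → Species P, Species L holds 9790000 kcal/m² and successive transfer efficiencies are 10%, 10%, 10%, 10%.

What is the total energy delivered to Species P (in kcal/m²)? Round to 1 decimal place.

1838.5 kcal/m²

Via Species A: 859500 × 0.1 × 0.1 × 0.1 = 859.5 kcal/m²
Via Species L: 9790000 × 0.1 × 0.1 × 0.1 × 0.1 = 979 kcal/m²
Total at Species P: 859.5 + 979 = 1838.5 kcal/m²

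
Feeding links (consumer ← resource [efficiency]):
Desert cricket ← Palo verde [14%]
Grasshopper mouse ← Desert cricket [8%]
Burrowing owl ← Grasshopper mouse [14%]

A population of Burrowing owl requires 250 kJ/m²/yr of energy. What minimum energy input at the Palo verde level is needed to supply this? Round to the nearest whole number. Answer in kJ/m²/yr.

159439 kJ/m²/yr

Cumulative transfer efficiency: 0.14 × 0.08 × 0.14 = 0.001568
Palo verde energy = 250 / 0.001568 = 159439 kJ/m²/yr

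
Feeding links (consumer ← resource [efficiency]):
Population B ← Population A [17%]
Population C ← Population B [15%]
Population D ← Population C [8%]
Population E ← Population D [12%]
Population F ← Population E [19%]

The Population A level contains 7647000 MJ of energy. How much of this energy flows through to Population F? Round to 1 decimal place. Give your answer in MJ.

355.7 MJ

Population B: 7647000 × 0.17 = 1299990 MJ
Population C: 1299990 × 0.15 = 194998.5 MJ
Population D: 194998.5 × 0.08 = 15599.88 MJ
Population E: 15599.88 × 0.12 = 1871.9856 MJ
Population F: 1871.9856 × 0.19 = 355.677264 MJ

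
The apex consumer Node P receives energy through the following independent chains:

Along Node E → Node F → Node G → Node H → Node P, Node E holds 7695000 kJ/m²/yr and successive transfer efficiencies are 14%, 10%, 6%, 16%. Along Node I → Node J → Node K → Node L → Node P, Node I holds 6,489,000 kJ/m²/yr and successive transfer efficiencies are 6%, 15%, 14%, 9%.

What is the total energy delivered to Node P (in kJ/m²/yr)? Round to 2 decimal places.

1770.06 kJ/m²/yr

Via Node E: 7695000 × 0.14 × 0.1 × 0.06 × 0.16 = 1034.208 kJ/m²/yr
Via Node I: 6489000 × 0.06 × 0.15 × 0.14 × 0.09 = 735.8526 kJ/m²/yr
Total at Node P: 1034.208 + 735.8526 = 1770.0606 kJ/m²/yr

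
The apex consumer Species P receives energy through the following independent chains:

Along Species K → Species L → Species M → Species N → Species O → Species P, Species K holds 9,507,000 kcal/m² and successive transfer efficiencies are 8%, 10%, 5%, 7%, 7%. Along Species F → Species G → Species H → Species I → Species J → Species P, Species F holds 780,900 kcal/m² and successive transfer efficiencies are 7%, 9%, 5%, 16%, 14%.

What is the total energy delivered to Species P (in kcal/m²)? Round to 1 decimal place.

24.1 kcal/m²

Via Species K: 9507000 × 0.08 × 0.1 × 0.05 × 0.07 × 0.07 = 18.63372 kcal/m²
Via Species F: 780900 × 0.07 × 0.09 × 0.05 × 0.16 × 0.14 = 5.5100304 kcal/m²
Total at Species P: 18.63372 + 5.5100304 = 24.1437504 kcal/m²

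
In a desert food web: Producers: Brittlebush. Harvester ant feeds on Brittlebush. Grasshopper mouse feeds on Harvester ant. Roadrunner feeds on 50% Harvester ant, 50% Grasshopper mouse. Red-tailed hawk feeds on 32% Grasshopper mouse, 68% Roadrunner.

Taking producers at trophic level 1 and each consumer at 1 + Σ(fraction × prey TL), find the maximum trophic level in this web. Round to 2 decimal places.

Harvester ant: 1 + 1 = 2
Grasshopper mouse: 1 + 2 = 3
Roadrunner: 1 + (0.5×2 + 0.5×3) = 3.5
Red-tailed hawk: 1 + (0.32×3 + 0.68×3.5) = 4.34

4.34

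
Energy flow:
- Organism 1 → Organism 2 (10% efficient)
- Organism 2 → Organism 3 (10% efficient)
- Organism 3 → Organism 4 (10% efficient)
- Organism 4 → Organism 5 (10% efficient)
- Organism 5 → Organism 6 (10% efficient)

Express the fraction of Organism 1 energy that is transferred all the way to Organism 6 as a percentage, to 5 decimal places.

Product of link efficiencies: 0.1 × 0.1 × 0.1 × 0.1 × 0.1 = 0.00001
As a percentage: 0.00001 × 100 = 0.00100%

0.00100%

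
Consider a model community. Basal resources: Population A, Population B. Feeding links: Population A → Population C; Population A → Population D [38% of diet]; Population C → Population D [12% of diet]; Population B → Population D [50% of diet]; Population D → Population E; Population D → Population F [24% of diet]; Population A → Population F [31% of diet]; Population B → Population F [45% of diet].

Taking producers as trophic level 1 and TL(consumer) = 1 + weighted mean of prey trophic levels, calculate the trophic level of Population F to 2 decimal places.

2.27

Population C: 1 + 1 = 2
Population D: 1 + (0.38×1 + 0.12×2 + 0.5×1) = 2.12
Population E: 1 + 2.12 = 3.12
Population F: 1 + (0.24×2.12 + 0.31×1 + 0.45×1) = 2.2688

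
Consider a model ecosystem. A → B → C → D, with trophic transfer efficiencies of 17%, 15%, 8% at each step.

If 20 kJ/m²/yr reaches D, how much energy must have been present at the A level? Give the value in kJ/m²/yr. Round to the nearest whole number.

9804 kJ/m²/yr

Cumulative transfer efficiency: 0.17 × 0.15 × 0.08 = 0.00204
A energy = 20 / 0.00204 = 9804 kJ/m²/yr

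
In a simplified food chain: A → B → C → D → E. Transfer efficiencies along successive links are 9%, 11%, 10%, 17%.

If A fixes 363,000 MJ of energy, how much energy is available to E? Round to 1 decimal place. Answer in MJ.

61.1 MJ

B: 363000 × 0.09 = 32670 MJ
C: 32670 × 0.11 = 3593.7 MJ
D: 3593.7 × 0.1 = 359.37 MJ
E: 359.37 × 0.17 = 61.0929 MJ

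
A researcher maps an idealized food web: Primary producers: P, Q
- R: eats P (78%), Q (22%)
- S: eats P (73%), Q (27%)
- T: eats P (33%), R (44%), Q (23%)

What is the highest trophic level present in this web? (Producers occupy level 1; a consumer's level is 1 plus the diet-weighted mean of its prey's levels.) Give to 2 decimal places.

2.44

R: 1 + (0.78×1 + 0.22×1) = 2
S: 1 + (0.73×1 + 0.27×1) = 2
T: 1 + (0.33×1 + 0.44×2 + 0.23×1) = 2.44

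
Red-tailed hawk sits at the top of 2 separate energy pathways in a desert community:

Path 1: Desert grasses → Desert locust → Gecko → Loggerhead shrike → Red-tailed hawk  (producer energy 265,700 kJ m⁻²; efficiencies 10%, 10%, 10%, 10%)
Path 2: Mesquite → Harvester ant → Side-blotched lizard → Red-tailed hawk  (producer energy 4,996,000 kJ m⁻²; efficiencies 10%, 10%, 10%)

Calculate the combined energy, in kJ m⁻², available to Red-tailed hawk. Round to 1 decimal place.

Path 1: 265700 × 0.1 × 0.1 × 0.1 × 0.1 = 26.57 kJ m⁻²
Path 2: 4996000 × 0.1 × 0.1 × 0.1 = 4996 kJ m⁻²
Total at Red-tailed hawk: 26.57 + 4996 = 5022.57 kJ m⁻²

5022.6 kJ m⁻²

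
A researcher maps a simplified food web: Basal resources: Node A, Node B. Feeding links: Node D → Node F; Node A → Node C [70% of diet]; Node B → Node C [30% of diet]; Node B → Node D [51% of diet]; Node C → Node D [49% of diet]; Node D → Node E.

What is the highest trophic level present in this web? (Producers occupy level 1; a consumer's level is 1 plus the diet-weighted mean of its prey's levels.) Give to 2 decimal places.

Node C: 1 + (0.7×1 + 0.3×1) = 2
Node D: 1 + (0.51×1 + 0.49×2) = 2.49
Node E: 1 + 2.49 = 3.49
Node F: 1 + 2.49 = 3.49

3.49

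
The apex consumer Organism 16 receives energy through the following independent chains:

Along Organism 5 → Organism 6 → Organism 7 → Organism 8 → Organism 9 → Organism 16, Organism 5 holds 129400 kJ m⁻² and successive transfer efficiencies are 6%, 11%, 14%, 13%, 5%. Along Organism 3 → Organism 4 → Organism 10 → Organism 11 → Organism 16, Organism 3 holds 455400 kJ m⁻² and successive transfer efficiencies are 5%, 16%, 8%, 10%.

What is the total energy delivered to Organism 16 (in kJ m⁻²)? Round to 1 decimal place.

29.9 kJ m⁻²

Via Organism 5: 129400 × 0.06 × 0.11 × 0.14 × 0.13 × 0.05 = 0.7771764 kJ m⁻²
Via Organism 3: 455400 × 0.05 × 0.16 × 0.08 × 0.1 = 29.1456 kJ m⁻²
Total at Organism 16: 0.7771764 + 29.1456 = 29.9227764 kJ m⁻²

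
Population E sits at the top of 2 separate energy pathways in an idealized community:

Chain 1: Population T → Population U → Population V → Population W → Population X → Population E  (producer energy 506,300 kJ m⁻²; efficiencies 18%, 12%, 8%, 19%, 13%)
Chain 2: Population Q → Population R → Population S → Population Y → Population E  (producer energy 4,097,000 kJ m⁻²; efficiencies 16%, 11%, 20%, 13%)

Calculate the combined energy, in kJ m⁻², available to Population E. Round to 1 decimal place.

1896.4 kJ m⁻²

Chain 1: 506300 × 0.18 × 0.12 × 0.08 × 0.19 × 0.13 = 21.60969408 kJ m⁻²
Chain 2: 4097000 × 0.16 × 0.11 × 0.2 × 0.13 = 1874.7872 kJ m⁻²
Total at Population E: 21.60969408 + 1874.7872 = 1896.39689408 kJ m⁻²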